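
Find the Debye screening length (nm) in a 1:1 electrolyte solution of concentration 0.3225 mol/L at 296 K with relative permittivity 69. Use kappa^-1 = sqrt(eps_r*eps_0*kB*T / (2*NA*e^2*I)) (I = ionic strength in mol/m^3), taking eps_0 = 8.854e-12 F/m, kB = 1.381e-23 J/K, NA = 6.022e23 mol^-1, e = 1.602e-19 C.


Ionic strength I = 0.3225 * 1^2 * 1000 = 322.5 mol/m^3
kappa^-1 = sqrt(69 * 8.854e-12 * 1.381e-23 * 296 / (2 * 6.022e23 * (1.602e-19)^2 * 322.5))
kappa^-1 = 0.501 nm

0.501


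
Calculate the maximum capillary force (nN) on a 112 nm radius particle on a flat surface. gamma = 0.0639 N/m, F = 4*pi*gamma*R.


Convert radius: R = 112 nm = 1.12e-07 m
F = 4 * pi * gamma * R
F = 4 * pi * 0.0639 * 1.12e-07
F = 8.9935e-08 N = 89.935 nN

89.935


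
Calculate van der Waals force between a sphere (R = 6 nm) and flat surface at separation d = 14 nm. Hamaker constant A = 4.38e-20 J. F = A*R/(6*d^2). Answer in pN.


Convert to SI: R = 6 nm = 6e-09 m, d = 14 nm = 1.4e-08 m
F = A * R / (6 * d^2)
F = 4.38e-20 * 6e-09 / (6 * (1.4e-08)^2)
F = 2.23469e-13 N = 0.223 pN

0.223


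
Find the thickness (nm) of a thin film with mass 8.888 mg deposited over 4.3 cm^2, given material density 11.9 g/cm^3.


Convert: m = 8.888 mg = 8.8880e-06 kg, A = 4.3 cm^2 = 4.3000e-04 m^2, rho = 11.9 g/cm^3 = 11900 kg/m^3
t = m / (A * rho)
t = 8.8880e-06 / (4.3000e-04 * 11900)
t = 1.7370e-06 m = 1737.0 nm

1737.0


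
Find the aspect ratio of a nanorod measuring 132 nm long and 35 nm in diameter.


Aspect ratio AR = length / diameter
AR = 132 / 35
AR = 3.77

3.77


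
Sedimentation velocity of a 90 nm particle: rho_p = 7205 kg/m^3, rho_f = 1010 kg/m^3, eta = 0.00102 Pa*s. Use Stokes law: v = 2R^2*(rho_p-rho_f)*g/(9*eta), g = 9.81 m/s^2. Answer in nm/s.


Radius R = 90/2 nm = 4.5e-08 m
Density difference = 7205 - 1010 = 6195 kg/m^3
v = 2 * R^2 * (rho_p - rho_f) * g / (9 * eta)
v = 2 * (4.5e-08)^2 * 6195 * 9.81 / (9 * 0.00102)
v = 2.68116e-08 m/s = 26.8116 nm/s

26.8116


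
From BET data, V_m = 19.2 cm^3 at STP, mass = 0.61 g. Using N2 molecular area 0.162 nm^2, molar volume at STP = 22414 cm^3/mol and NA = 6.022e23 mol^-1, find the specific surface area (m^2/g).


Number of moles in monolayer = V_m / 22414 = 19.2 / 22414 = 0.00085661
Number of molecules = moles * NA = 0.00085661 * 6.022e23
SA = molecules * sigma / mass
SA = (19.2 / 22414) * 6.022e23 * 0.162e-18 / 0.61
SA = 137.0 m^2/g

137.0


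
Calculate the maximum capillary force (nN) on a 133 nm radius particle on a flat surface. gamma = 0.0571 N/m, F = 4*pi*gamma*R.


Convert radius: R = 133 nm = 1.33e-07 m
F = 4 * pi * gamma * R
F = 4 * pi * 0.0571 * 1.33e-07
F = 9.54328e-08 N = 95.4328 nN

95.4328


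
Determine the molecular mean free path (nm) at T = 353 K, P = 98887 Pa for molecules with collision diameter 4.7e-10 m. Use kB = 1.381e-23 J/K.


Mean free path: lambda = kB*T / (sqrt(2) * pi * d^2 * P)
lambda = 1.381e-23 * 353 / (sqrt(2) * pi * (4.7e-10)^2 * 98887)
lambda = 5.02306e-08 m
lambda = 50.23 nm

50.23


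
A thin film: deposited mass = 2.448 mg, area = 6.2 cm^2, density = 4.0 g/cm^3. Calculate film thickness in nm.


Convert: m = 2.448 mg = 2.4480e-06 kg, A = 6.2 cm^2 = 6.2000e-04 m^2, rho = 4.0 g/cm^3 = 4000 kg/m^3
t = m / (A * rho)
t = 2.4480e-06 / (6.2000e-04 * 4000)
t = 9.8710e-07 m = 987.1 nm

987.1


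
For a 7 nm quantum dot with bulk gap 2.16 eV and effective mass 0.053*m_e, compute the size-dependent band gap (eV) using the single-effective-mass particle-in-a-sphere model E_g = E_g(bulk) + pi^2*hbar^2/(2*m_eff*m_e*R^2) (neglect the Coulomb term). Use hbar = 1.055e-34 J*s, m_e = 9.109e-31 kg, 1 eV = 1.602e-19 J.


Radius R = 7/2 nm = 3.5e-09 m
Confinement energy dE = pi^2 * hbar^2 / (2 * m_eff * m_e * R^2)
dE = pi^2 * (1.055e-34)^2 / (2 * 0.053 * 9.109e-31 * (3.5e-09)^2) J, divided by 1.602e-19 J/eV
dE = 0.5797 eV
Total band gap = E_g(bulk) + dE = 2.16 + 0.5797 = 2.7397 eV

2.7397


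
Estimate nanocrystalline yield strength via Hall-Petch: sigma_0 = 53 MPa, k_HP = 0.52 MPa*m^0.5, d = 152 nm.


d = 152 nm = 1.52e-07 m
sqrt(d) = 0.0003898718
Hall-Petch contribution = k / sqrt(d) = 0.52 / 0.0003898718 = 1333.8 MPa
sigma = sigma_0 + k/sqrt(d) = 53 + 1333.8 = 1386.8 MPa

1386.8


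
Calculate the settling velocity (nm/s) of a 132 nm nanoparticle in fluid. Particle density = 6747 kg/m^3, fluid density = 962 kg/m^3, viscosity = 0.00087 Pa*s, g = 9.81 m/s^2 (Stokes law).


Radius R = 132/2 nm = 6.6e-08 m
Density difference = 6747 - 962 = 5785 kg/m^3
v = 2 * R^2 * (rho_p - rho_f) * g / (9 * eta)
v = 2 * (6.6e-08)^2 * 5785 * 9.81 / (9 * 0.00087)
v = 6.31435e-08 m/s = 63.1435 nm/s

63.1435


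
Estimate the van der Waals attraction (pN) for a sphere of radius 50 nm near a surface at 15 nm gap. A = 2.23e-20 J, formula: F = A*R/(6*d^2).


Convert to SI: R = 50 nm = 5e-08 m, d = 15 nm = 1.5e-08 m
F = A * R / (6 * d^2)
F = 2.23e-20 * 5e-08 / (6 * (1.5e-08)^2)
F = 8.25926e-13 N = 0.826 pN

0.826


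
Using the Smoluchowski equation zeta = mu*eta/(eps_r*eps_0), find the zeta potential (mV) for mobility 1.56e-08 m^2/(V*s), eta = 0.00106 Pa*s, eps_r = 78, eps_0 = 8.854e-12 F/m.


Smoluchowski equation: zeta = mu * eta / (eps_r * eps_0)
zeta = 1.56e-08 * 0.00106 / (78 * 8.854e-12)
zeta = 0.023944 V = 23.94 mV

23.94


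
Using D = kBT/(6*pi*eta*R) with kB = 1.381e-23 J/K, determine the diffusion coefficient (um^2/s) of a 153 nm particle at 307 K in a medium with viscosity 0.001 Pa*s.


Radius R = 153/2 = 76.5 nm = 7.65e-08 m
D = kB*T / (6*pi*eta*R)
D = 1.381e-23 * 307 / (6 * pi * 0.001 * 7.65e-08)
D = 2.94015e-12 m^2/s = 2.94 um^2/s

2.94


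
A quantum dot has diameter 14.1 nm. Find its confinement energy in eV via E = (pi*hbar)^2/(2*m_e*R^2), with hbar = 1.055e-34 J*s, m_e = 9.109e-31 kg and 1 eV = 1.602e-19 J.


Radius R = 14.1/2 = 7.05 nm = 7.05e-09 m
E = (pi * 1.055e-34)^2 / (2 * 9.109e-31 * (7.05e-09)^2)
E(J) = 1.21318e-21
E = E(J) / 1.602e-19 = 0.0076 eV

0.0076


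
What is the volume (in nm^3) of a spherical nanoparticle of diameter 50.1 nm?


Radius r = 50.1/2 = 25.05 nm
Volume V = (4/3) * pi * r^3
V = (4/3) * pi * (25.05)^3
V = 65843.33 nm^3

65843.33


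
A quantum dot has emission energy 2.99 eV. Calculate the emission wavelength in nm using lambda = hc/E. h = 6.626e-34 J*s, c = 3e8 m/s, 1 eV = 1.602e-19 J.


Convert energy: E = 2.99 eV = 2.99 * 1.602e-19 = 4.78998e-19 J
lambda = h*c / E = 6.626e-34 * 3e8 / 4.78998e-19
lambda = 4.14991e-07 m = 415.0 nm

415.0


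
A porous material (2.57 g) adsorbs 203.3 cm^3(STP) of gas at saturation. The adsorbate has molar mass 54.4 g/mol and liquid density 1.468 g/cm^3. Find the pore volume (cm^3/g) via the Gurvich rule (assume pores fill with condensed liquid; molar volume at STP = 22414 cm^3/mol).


Moles adsorbed n = V_ads / 22414 = 203.3 / 22414 = 9.070224e-03 mol
Liquid volume V_liq = n * M / rho_liq = 9.070224e-03 * 54.4 / 1.468 = 0.33612 cm^3
Specific pore volume V_pore = V_liq / m_sample = 0.33612 / 2.57
V_pore = 0.1308 cm^3/g

0.1308


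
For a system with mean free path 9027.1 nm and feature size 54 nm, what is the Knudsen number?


Knudsen number Kn = lambda / L
Kn = 9027.1 / 54
Kn = 167.1685

167.1685


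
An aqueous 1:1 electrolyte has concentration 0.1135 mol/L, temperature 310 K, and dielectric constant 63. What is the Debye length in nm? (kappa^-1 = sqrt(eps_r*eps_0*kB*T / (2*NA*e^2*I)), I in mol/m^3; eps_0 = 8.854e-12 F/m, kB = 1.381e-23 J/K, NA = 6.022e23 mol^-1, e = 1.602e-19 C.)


Ionic strength I = 0.1135 * 1^2 * 1000 = 113.5 mol/m^3
kappa^-1 = sqrt(63 * 8.854e-12 * 1.381e-23 * 310 / (2 * 6.022e23 * (1.602e-19)^2 * 113.5))
kappa^-1 = 0.825 nm

0.825


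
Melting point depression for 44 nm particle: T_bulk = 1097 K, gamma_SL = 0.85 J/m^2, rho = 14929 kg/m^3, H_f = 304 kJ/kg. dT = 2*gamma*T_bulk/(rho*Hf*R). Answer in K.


Radius R = 44/2 = 22 nm = 2.2e-08 m
Convert H_f = 304 kJ/kg = 304000 J/kg
dT = 2 * gamma_SL * T_bulk / (rho * H_f * R)
dT = 2 * 0.85 * 1097 / (14929 * 304000 * 2.2e-08)
dT = 18.7 K

18.7


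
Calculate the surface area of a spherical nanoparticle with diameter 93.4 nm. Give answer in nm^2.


Radius r = 93.4/2 = 46.7 nm
Surface area SA = 4 * pi * r^2
SA = 4 * pi * (46.7)^2
SA = 27405.87 nm^2

27405.87


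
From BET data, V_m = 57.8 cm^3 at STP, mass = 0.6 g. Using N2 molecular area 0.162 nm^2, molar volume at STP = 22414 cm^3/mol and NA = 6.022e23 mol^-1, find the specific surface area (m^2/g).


Number of moles in monolayer = V_m / 22414 = 57.8 / 22414 = 0.00257875
Number of molecules = moles * NA = 0.00257875 * 6.022e23
SA = molecules * sigma / mass
SA = (57.8 / 22414) * 6.022e23 * 0.162e-18 / 0.6
SA = 419.3 m^2/g

419.3


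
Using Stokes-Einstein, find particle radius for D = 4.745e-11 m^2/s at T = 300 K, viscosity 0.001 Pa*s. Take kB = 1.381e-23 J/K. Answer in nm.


Stokes-Einstein: R = kB*T / (6*pi*eta*D)
R = 1.381e-23 * 300 / (6 * pi * 0.001 * 4.745e-11)
R = 4.6321e-09 m = 4.63 nm

4.63


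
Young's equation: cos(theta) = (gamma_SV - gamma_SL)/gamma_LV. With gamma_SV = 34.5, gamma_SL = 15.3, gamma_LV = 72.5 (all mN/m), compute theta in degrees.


cos(theta) = (gamma_SV - gamma_SL) / gamma_LV
cos(theta) = (34.5 - 15.3) / 72.5
cos(theta) = 0.264828
theta = arccos(0.264828) = 74.64 degrees

74.64


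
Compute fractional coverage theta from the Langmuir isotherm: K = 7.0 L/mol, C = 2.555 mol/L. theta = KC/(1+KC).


Langmuir isotherm: theta = K*C / (1 + K*C)
K*C = 7.0 * 2.555 = 17.885
theta = 17.885 / (1 + 17.885) = 17.885 / 18.885
theta = 0.947

0.947


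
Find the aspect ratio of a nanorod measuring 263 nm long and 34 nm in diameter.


Aspect ratio AR = length / diameter
AR = 263 / 34
AR = 7.74

7.74


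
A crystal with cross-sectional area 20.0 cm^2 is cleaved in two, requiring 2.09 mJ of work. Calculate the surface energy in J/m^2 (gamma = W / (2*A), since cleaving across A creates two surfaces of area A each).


Convert: A = 20.0 cm^2 = 0.002 m^2, W = 2.09 mJ = 0.00209 J
Cleaving exposes two faces of area A, so total new surface = 2*A and gamma = W / (2*A)
gamma = 0.00209 / (2 * 0.002)
gamma = 0.522 J/m^2

0.522


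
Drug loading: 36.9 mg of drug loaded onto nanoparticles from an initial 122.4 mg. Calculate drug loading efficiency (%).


Drug loading efficiency = (drug loaded / drug initial) * 100
DLE = 36.9 / 122.4 * 100
DLE = 0.3015 * 100
DLE = 30.15%

30.15


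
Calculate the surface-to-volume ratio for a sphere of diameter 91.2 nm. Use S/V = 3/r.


Radius r = 91.2/2 = 45.6 nm
S/V = 3 / r = 3 / 45.6
S/V = 0.0658 nm^-1

0.0658


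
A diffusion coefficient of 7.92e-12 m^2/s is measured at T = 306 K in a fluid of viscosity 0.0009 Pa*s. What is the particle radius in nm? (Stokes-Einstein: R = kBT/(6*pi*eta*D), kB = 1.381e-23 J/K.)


Stokes-Einstein: R = kB*T / (6*pi*eta*D)
R = 1.381e-23 * 306 / (6 * pi * 0.0009 * 7.92e-12)
R = 3.14519e-08 m = 31.45 nm

31.45


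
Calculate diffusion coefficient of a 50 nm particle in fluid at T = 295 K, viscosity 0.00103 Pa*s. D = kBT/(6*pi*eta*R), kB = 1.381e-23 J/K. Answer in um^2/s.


Radius R = 50/2 = 25 nm = 2.5e-08 m
D = kB*T / (6*pi*eta*R)
D = 1.381e-23 * 295 / (6 * pi * 0.00103 * 2.5e-08)
D = 8.39339e-12 m^2/s = 8.393 um^2/s

8.393


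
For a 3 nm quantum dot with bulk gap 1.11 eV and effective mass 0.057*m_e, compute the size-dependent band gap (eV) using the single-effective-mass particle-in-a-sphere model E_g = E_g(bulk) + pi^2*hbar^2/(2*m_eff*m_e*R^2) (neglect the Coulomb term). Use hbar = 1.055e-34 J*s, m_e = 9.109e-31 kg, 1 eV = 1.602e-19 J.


Radius R = 3/2 nm = 1.5e-09 m
Confinement energy dE = pi^2 * hbar^2 / (2 * m_eff * m_e * R^2)
dE = pi^2 * (1.055e-34)^2 / (2 * 0.057 * 9.109e-31 * (1.5e-09)^2) J, divided by 1.602e-19 J/eV
dE = 2.9348 eV
Total band gap = E_g(bulk) + dE = 1.11 + 2.9348 = 4.0448 eV

4.0448


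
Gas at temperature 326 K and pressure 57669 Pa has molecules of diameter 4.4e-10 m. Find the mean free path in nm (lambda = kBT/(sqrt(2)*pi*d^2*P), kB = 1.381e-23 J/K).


Mean free path: lambda = kB*T / (sqrt(2) * pi * d^2 * P)
lambda = 1.381e-23 * 326 / (sqrt(2) * pi * (4.4e-10)^2 * 57669)
lambda = 9.07609e-08 m
lambda = 90.76 nm

90.76


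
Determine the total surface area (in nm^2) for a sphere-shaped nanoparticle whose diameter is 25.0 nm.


Radius r = 25.0/2 = 12.5 nm
Surface area SA = 4 * pi * r^2
SA = 4 * pi * (12.5)^2
SA = 1963.5 nm^2

1963.5


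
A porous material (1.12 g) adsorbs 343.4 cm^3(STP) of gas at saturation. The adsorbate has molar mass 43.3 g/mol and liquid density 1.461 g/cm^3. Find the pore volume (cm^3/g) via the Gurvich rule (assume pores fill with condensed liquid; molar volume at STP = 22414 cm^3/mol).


Moles adsorbed n = V_ads / 22414 = 343.4 / 22414 = 1.532078e-02 mol
Liquid volume V_liq = n * M / rho_liq = 1.532078e-02 * 43.3 / 1.461 = 0.45407 cm^3
Specific pore volume V_pore = V_liq / m_sample = 0.45407 / 1.12
V_pore = 0.4054 cm^3/g

0.4054


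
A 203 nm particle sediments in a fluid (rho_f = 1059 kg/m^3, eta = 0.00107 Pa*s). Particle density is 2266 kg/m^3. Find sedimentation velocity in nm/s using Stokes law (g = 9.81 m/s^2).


Radius R = 203/2 nm = 1.015e-07 m
Density difference = 2266 - 1059 = 1207 kg/m^3
v = 2 * R^2 * (rho_p - rho_f) * g / (9 * eta)
v = 2 * (1.015e-07)^2 * 1207 * 9.81 / (9 * 0.00107)
v = 2.53345e-08 m/s = 25.3345 nm/s

25.3345


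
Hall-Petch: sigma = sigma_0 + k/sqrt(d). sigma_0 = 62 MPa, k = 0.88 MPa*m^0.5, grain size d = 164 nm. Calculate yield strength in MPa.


d = 164 nm = 1.64e-07 m
sqrt(d) = 0.0004049691
Hall-Petch contribution = k / sqrt(d) = 0.88 / 0.0004049691 = 2173.0 MPa
sigma = sigma_0 + k/sqrt(d) = 62 + 2173.0 = 2235.0 MPa

2235.0


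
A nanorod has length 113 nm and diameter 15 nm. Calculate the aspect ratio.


Aspect ratio AR = length / diameter
AR = 113 / 15
AR = 7.53

7.53


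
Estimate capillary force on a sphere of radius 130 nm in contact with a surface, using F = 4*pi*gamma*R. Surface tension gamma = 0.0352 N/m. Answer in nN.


Convert radius: R = 130 nm = 1.3e-07 m
F = 4 * pi * gamma * R
F = 4 * pi * 0.0352 * 1.3e-07
F = 5.75037e-08 N = 57.5037 nN

57.5037


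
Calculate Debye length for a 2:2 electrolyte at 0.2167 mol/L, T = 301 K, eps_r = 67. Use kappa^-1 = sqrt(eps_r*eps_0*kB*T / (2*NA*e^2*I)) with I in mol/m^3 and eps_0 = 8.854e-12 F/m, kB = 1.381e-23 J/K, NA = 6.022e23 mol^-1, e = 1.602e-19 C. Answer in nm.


Ionic strength I = 0.2167 * 2^2 * 1000 = 866.8 mol/m^3
kappa^-1 = sqrt(67 * 8.854e-12 * 1.381e-23 * 301 / (2 * 6.022e23 * (1.602e-19)^2 * 866.8))
kappa^-1 = 0.303 nm

0.303


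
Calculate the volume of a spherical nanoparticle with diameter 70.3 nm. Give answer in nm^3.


Radius r = 70.3/2 = 35.15 nm
Volume V = (4/3) * pi * r^3
V = (4/3) * pi * (35.15)^3
V = 181913.36 nm^3

181913.36


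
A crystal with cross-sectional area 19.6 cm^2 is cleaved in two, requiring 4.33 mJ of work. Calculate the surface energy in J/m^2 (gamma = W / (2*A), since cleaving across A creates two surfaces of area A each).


Convert: A = 19.6 cm^2 = 0.00196 m^2, W = 4.33 mJ = 0.00433 J
Cleaving exposes two faces of area A, so total new surface = 2*A and gamma = W / (2*A)
gamma = 0.00433 / (2 * 0.00196)
gamma = 1.105 J/m^2

1.105


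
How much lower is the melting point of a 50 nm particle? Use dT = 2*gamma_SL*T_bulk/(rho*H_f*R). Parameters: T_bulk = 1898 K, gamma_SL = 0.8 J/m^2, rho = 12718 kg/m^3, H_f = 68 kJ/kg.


Radius R = 50/2 = 25 nm = 2.5e-08 m
Convert H_f = 68 kJ/kg = 68000 J/kg
dT = 2 * gamma_SL * T_bulk / (rho * H_f * R)
dT = 2 * 0.8 * 1898 / (12718 * 68000 * 2.5e-08)
dT = 140.5 K

140.5


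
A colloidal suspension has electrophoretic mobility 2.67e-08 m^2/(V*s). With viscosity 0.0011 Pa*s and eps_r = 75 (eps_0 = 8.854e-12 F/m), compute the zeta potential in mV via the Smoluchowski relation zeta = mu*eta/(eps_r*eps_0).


Smoluchowski equation: zeta = mu * eta / (eps_r * eps_0)
zeta = 2.67e-08 * 0.0011 / (75 * 8.854e-12)
zeta = 0.044229 V = 44.23 mV

44.23


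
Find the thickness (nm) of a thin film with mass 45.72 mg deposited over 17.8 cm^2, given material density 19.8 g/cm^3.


Convert: m = 45.72 mg = 4.5720e-05 kg, A = 17.8 cm^2 = 1.7800e-03 m^2, rho = 19.8 g/cm^3 = 19800 kg/m^3
t = m / (A * rho)
t = 4.5720e-05 / (1.7800e-03 * 19800)
t = 1.2972e-06 m = 1297.2 nm

1297.2


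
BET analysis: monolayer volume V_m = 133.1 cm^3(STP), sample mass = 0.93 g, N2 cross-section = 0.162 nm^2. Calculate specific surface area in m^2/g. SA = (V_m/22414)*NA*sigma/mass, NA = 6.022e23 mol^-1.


Number of moles in monolayer = V_m / 22414 = 133.1 / 22414 = 0.00593825
Number of molecules = moles * NA = 0.00593825 * 6.022e23
SA = molecules * sigma / mass
SA = (133.1 / 22414) * 6.022e23 * 0.162e-18 / 0.93
SA = 622.9 m^2/g

622.9


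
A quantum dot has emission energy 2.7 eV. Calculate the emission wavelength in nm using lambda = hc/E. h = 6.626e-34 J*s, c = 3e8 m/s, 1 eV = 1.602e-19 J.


Convert energy: E = 2.7 eV = 2.7 * 1.602e-19 = 4.3254e-19 J
lambda = h*c / E = 6.626e-34 * 3e8 / 4.3254e-19
lambda = 4.59564e-07 m = 459.6 nm

459.6


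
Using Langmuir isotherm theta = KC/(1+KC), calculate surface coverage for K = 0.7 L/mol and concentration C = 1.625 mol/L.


Langmuir isotherm: theta = K*C / (1 + K*C)
K*C = 0.7 * 1.625 = 1.1375
theta = 1.1375 / (1 + 1.1375) = 1.1375 / 2.1375
theta = 0.5322

0.5322


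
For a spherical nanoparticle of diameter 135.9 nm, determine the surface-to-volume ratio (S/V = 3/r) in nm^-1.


Radius r = 135.9/2 = 67.95 nm
S/V = 3 / r = 3 / 67.95
S/V = 0.0442 nm^-1

0.0442


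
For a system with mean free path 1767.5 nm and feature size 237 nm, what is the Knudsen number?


Knudsen number Kn = lambda / L
Kn = 1767.5 / 237
Kn = 7.4578

7.4578


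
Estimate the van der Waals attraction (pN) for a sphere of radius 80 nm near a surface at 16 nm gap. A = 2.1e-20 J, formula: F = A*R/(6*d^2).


Convert to SI: R = 80 nm = 8e-08 m, d = 16 nm = 1.6e-08 m
F = A * R / (6 * d^2)
F = 2.1e-20 * 8e-08 / (6 * (1.6e-08)^2)
F = 1.09375e-12 N = 1.094 pN

1.094


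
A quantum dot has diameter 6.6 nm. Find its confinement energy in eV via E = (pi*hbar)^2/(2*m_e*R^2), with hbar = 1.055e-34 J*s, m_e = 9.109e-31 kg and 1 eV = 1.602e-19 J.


Radius R = 6.6/2 = 3.3 nm = 3.3e-09 m
E = (pi * 1.055e-34)^2 / (2 * 9.109e-31 * (3.3e-09)^2)
E(J) = 5.53702e-21
E = E(J) / 1.602e-19 = 0.0346 eV

0.0346


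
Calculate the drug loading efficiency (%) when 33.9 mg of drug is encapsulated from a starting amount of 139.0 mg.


Drug loading efficiency = (drug loaded / drug initial) * 100
DLE = 33.9 / 139.0 * 100
DLE = 0.2439 * 100
DLE = 24.39%

24.39


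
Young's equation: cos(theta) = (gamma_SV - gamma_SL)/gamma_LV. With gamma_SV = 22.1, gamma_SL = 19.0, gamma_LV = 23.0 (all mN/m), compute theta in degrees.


cos(theta) = (gamma_SV - gamma_SL) / gamma_LV
cos(theta) = (22.1 - 19.0) / 23.0
cos(theta) = 0.134783
theta = arccos(0.134783) = 82.25 degrees

82.25


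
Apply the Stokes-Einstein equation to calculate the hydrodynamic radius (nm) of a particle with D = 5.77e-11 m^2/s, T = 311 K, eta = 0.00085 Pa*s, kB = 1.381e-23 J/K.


Stokes-Einstein: R = kB*T / (6*pi*eta*D)
R = 1.381e-23 * 311 / (6 * pi * 0.00085 * 5.77e-11)
R = 4.64578e-09 m = 4.65 nm

4.65


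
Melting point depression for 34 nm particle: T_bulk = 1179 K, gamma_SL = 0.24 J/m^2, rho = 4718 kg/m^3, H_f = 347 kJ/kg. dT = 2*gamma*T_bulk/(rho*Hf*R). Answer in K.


Radius R = 34/2 = 17 nm = 1.7e-08 m
Convert H_f = 347 kJ/kg = 347000 J/kg
dT = 2 * gamma_SL * T_bulk / (rho * H_f * R)
dT = 2 * 0.24 * 1179 / (4718 * 347000 * 1.7e-08)
dT = 20.3 K

20.3


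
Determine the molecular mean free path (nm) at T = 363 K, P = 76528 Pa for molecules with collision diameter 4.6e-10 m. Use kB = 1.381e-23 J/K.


Mean free path: lambda = kB*T / (sqrt(2) * pi * d^2 * P)
lambda = 1.381e-23 * 363 / (sqrt(2) * pi * (4.6e-10)^2 * 76528)
lambda = 6.96786e-08 m
lambda = 69.68 nm

69.68


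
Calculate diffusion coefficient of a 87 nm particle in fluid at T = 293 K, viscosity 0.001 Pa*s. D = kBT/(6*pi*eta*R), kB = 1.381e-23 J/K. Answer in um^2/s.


Radius R = 87/2 = 43.5 nm = 4.35e-08 m
D = kB*T / (6*pi*eta*R)
D = 1.381e-23 * 293 / (6 * pi * 0.001 * 4.35e-08)
D = 4.93482e-12 m^2/s = 4.935 um^2/s

4.935


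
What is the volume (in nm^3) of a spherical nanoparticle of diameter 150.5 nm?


Radius r = 150.5/2 = 75.25 nm
Volume V = (4/3) * pi * r^3
V = (4/3) * pi * (75.25)^3
V = 1784876.3 nm^3

1784876.3


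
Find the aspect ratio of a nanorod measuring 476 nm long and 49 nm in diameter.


Aspect ratio AR = length / diameter
AR = 476 / 49
AR = 9.71

9.71


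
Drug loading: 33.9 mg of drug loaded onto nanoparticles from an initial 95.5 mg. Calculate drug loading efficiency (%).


Drug loading efficiency = (drug loaded / drug initial) * 100
DLE = 33.9 / 95.5 * 100
DLE = 0.355 * 100
DLE = 35.5%

35.5


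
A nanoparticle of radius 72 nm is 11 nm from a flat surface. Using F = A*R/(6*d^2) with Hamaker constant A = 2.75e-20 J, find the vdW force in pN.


Convert to SI: R = 72 nm = 7.2e-08 m, d = 11 nm = 1.1e-08 m
F = A * R / (6 * d^2)
F = 2.75e-20 * 7.2e-08 / (6 * (1.1e-08)^2)
F = 2.72727e-12 N = 2.727 pN

2.727


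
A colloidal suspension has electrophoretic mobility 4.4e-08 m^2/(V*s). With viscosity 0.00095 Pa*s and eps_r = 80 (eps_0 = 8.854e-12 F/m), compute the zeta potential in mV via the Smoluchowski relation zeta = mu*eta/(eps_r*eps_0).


Smoluchowski equation: zeta = mu * eta / (eps_r * eps_0)
zeta = 4.4e-08 * 0.00095 / (80 * 8.854e-12)
zeta = 0.059013 V = 59.01 mV

59.01


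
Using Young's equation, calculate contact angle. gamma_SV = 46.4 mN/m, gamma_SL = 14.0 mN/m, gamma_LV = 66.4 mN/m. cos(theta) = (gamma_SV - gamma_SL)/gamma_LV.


cos(theta) = (gamma_SV - gamma_SL) / gamma_LV
cos(theta) = (46.4 - 14.0) / 66.4
cos(theta) = 0.487952
theta = arccos(0.487952) = 60.79 degrees

60.79


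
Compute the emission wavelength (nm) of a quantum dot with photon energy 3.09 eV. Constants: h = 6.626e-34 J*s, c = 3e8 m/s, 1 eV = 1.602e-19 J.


Convert energy: E = 3.09 eV = 3.09 * 1.602e-19 = 4.95018e-19 J
lambda = h*c / E = 6.626e-34 * 3e8 / 4.95018e-19
lambda = 4.01561e-07 m = 401.6 nm

401.6


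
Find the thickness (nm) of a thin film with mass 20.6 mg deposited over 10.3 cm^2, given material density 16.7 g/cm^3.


Convert: m = 20.6 mg = 2.0600e-05 kg, A = 10.3 cm^2 = 1.0300e-03 m^2, rho = 16.7 g/cm^3 = 16700 kg/m^3
t = m / (A * rho)
t = 2.0600e-05 / (1.0300e-03 * 16700)
t = 1.1976e-06 m = 1197.6 nm

1197.6


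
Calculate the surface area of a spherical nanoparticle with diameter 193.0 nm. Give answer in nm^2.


Radius r = 193.0/2 = 96.5 nm
Surface area SA = 4 * pi * r^2
SA = 4 * pi * (96.5)^2
SA = 117021.18 nm^2

117021.18


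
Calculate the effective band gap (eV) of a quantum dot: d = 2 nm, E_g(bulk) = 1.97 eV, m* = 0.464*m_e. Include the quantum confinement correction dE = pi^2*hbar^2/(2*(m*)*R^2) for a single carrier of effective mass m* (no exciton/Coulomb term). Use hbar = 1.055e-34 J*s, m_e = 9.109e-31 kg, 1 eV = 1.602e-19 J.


Radius R = 2/2 nm = 1e-09 m
Confinement energy dE = pi^2 * hbar^2 / (2 * m_eff * m_e * R^2)
dE = pi^2 * (1.055e-34)^2 / (2 * 0.464 * 9.109e-31 * (1e-09)^2) J, divided by 1.602e-19 J/eV
dE = 0.8112 eV
Total band gap = E_g(bulk) + dE = 1.97 + 0.8112 = 2.7812 eV

2.7812


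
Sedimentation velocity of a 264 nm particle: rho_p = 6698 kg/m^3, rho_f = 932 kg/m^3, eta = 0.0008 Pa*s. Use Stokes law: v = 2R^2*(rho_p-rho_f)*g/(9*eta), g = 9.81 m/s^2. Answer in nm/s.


Radius R = 264/2 nm = 1.32e-07 m
Density difference = 6698 - 932 = 5766 kg/m^3
v = 2 * R^2 * (rho_p - rho_f) * g / (9 * eta)
v = 2 * (1.32e-07)^2 * 5766 * 9.81 / (9 * 0.0008)
v = 2.73772e-07 m/s = 273.772 nm/s

273.772


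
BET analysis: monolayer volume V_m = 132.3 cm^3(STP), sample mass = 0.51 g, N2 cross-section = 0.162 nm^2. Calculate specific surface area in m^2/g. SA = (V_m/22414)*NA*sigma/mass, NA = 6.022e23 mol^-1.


Number of moles in monolayer = V_m / 22414 = 132.3 / 22414 = 0.00590256
Number of molecules = moles * NA = 0.00590256 * 6.022e23
SA = molecules * sigma / mass
SA = (132.3 / 22414) * 6.022e23 * 0.162e-18 / 0.51
SA = 1129.1 m^2/g

1129.1


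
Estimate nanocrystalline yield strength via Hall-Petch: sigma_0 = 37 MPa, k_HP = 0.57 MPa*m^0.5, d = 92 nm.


d = 92 nm = 9.2e-08 m
sqrt(d) = 0.000303315
Hall-Petch contribution = k / sqrt(d) = 0.57 / 0.000303315 = 1879.2 MPa
sigma = sigma_0 + k/sqrt(d) = 37 + 1879.2 = 1916.2 MPa

1916.2


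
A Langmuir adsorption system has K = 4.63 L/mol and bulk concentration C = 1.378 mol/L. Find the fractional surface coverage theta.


Langmuir isotherm: theta = K*C / (1 + K*C)
K*C = 4.63 * 1.378 = 6.38014
theta = 6.38014 / (1 + 6.38014) = 6.38014 / 7.38014
theta = 0.8645

0.8645


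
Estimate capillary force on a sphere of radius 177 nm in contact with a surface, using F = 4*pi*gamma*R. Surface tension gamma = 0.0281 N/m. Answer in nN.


Convert radius: R = 177 nm = 1.77e-07 m
F = 4 * pi * gamma * R
F = 4 * pi * 0.0281 * 1.77e-07
F = 6.25014e-08 N = 62.5014 nN

62.5014


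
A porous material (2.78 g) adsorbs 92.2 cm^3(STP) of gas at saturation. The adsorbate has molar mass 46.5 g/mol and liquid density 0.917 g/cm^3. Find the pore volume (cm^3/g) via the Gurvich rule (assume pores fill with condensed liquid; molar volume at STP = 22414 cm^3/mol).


Moles adsorbed n = V_ads / 22414 = 92.2 / 22414 = 4.113500e-03 mol
Liquid volume V_liq = n * M / rho_liq = 4.113500e-03 * 46.5 / 0.917 = 0.20859 cm^3
Specific pore volume V_pore = V_liq / m_sample = 0.20859 / 2.78
V_pore = 0.075 cm^3/g

0.075


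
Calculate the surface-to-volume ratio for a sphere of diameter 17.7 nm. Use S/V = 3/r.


Radius r = 17.7/2 = 8.85 nm
S/V = 3 / r = 3 / 8.85
S/V = 0.339 nm^-1

0.339


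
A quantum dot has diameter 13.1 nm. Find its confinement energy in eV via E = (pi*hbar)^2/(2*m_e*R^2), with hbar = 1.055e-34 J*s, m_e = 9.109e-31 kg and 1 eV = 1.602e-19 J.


Radius R = 13.1/2 = 6.55 nm = 6.55e-09 m
E = (pi * 1.055e-34)^2 / (2 * 9.109e-31 * (6.55e-09)^2)
E(J) = 1.40547e-21
E = E(J) / 1.602e-19 = 0.0088 eV

0.0088


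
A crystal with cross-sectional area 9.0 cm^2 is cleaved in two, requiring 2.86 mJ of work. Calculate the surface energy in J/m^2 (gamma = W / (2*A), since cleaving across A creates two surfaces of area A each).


Convert: A = 9.0 cm^2 = 0.0009 m^2, W = 2.86 mJ = 0.00286 J
Cleaving exposes two faces of area A, so total new surface = 2*A and gamma = W / (2*A)
gamma = 0.00286 / (2 * 0.0009)
gamma = 1.589 J/m^2

1.589


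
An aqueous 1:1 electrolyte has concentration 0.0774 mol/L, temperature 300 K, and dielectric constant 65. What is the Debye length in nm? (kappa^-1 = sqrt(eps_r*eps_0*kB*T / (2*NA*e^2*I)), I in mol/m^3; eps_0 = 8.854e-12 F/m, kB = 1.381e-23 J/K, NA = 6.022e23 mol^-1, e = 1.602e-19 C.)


Ionic strength I = 0.0774 * 1^2 * 1000 = 77.4 mol/m^3
kappa^-1 = sqrt(65 * 8.854e-12 * 1.381e-23 * 300 / (2 * 6.022e23 * (1.602e-19)^2 * 77.4))
kappa^-1 = 0.998 nm

0.998


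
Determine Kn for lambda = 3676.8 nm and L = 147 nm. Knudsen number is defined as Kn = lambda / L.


Knudsen number Kn = lambda / L
Kn = 3676.8 / 147
Kn = 25.0122

25.0122


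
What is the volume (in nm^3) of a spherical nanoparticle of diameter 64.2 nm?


Radius r = 64.2/2 = 32.1 nm
Volume V = (4/3) * pi * r^3
V = (4/3) * pi * (32.1)^3
V = 138549.1 nm^3

138549.1


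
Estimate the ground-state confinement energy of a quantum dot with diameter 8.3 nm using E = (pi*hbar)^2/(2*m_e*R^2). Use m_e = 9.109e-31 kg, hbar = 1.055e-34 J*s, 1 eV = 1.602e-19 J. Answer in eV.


Radius R = 8.3/2 = 4.15 nm = 4.15e-09 m
E = (pi * 1.055e-34)^2 / (2 * 9.109e-31 * (4.15e-09)^2)
E(J) = 3.50113e-21
E = E(J) / 1.602e-19 = 0.0219 eV

0.0219


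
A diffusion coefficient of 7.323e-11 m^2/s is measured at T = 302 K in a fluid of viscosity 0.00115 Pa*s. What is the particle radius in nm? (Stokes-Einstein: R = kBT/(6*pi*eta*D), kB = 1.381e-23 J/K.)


Stokes-Einstein: R = kB*T / (6*pi*eta*D)
R = 1.381e-23 * 302 / (6 * pi * 0.00115 * 7.323e-11)
R = 2.62732e-09 m = 2.63 nm

2.63


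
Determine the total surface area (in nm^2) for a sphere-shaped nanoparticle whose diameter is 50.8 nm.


Radius r = 50.8/2 = 25.4 nm
Surface area SA = 4 * pi * r^2
SA = 4 * pi * (25.4)^2
SA = 8107.32 nm^2

8107.32


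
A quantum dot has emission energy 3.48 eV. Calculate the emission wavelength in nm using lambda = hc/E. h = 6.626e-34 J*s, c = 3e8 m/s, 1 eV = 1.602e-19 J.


Convert energy: E = 3.48 eV = 3.48 * 1.602e-19 = 5.57496e-19 J
lambda = h*c / E = 6.626e-34 * 3e8 / 5.57496e-19
lambda = 3.56559e-07 m = 356.6 nm

356.6


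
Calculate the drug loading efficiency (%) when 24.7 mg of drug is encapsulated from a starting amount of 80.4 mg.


Drug loading efficiency = (drug loaded / drug initial) * 100
DLE = 24.7 / 80.4 * 100
DLE = 0.3072 * 100
DLE = 30.72%

30.72


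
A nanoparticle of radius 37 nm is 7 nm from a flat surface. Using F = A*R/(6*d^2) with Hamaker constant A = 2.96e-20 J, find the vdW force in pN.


Convert to SI: R = 37 nm = 3.7e-08 m, d = 7 nm = 7e-09 m
F = A * R / (6 * d^2)
F = 2.96e-20 * 3.7e-08 / (6 * (7e-09)^2)
F = 3.72517e-12 N = 3.725 pN

3.725


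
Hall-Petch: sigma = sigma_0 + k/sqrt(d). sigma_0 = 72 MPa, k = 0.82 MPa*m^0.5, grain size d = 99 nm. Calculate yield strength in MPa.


d = 99 nm = 9.9e-08 m
sqrt(d) = 0.0003146427
Hall-Petch contribution = k / sqrt(d) = 0.82 / 0.0003146427 = 2606.1 MPa
sigma = sigma_0 + k/sqrt(d) = 72 + 2606.1 = 2678.1 MPa

2678.1


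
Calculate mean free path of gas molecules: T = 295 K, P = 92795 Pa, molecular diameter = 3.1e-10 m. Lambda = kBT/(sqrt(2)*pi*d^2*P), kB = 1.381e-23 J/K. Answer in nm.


Mean free path: lambda = kB*T / (sqrt(2) * pi * d^2 * P)
lambda = 1.381e-23 * 295 / (sqrt(2) * pi * (3.1e-10)^2 * 92795)
lambda = 1.02826e-07 m
lambda = 102.83 nm

102.83


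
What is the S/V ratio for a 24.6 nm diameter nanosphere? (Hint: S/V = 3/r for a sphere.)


Radius r = 24.6/2 = 12.3 nm
S/V = 3 / r = 3 / 12.3
S/V = 0.2439 nm^-1

0.2439


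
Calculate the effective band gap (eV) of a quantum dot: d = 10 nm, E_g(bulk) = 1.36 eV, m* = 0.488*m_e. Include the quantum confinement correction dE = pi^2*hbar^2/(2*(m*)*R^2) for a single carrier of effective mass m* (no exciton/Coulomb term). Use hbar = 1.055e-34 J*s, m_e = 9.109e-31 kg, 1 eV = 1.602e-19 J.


Radius R = 10/2 nm = 5e-09 m
Confinement energy dE = pi^2 * hbar^2 / (2 * m_eff * m_e * R^2)
dE = pi^2 * (1.055e-34)^2 / (2 * 0.488 * 9.109e-31 * (5e-09)^2) J, divided by 1.602e-19 J/eV
dE = 0.0309 eV
Total band gap = E_g(bulk) + dE = 1.36 + 0.0309 = 1.3909 eV

1.3909


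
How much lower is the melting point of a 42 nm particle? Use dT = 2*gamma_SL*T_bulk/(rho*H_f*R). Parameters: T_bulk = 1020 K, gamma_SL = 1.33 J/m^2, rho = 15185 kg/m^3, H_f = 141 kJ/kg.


Radius R = 42/2 = 21 nm = 2.1e-08 m
Convert H_f = 141 kJ/kg = 141000 J/kg
dT = 2 * gamma_SL * T_bulk / (rho * H_f * R)
dT = 2 * 1.33 * 1020 / (15185 * 141000 * 2.1e-08)
dT = 60.3 K

60.3


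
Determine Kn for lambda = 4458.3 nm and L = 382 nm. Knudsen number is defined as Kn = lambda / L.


Knudsen number Kn = lambda / L
Kn = 4458.3 / 382
Kn = 11.6709

11.6709


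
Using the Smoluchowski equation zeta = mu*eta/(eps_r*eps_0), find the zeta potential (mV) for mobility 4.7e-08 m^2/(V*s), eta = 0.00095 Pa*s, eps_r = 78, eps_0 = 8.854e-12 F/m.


Smoluchowski equation: zeta = mu * eta / (eps_r * eps_0)
zeta = 4.7e-08 * 0.00095 / (78 * 8.854e-12)
zeta = 0.064653 V = 64.65 mV

64.65


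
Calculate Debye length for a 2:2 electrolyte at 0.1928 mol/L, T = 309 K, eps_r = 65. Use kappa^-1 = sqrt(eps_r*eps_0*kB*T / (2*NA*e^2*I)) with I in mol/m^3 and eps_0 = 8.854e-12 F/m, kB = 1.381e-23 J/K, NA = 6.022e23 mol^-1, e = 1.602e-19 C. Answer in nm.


Ionic strength I = 0.1928 * 2^2 * 1000 = 771.2 mol/m^3
kappa^-1 = sqrt(65 * 8.854e-12 * 1.381e-23 * 309 / (2 * 6.022e23 * (1.602e-19)^2 * 771.2))
kappa^-1 = 0.321 nm

0.321


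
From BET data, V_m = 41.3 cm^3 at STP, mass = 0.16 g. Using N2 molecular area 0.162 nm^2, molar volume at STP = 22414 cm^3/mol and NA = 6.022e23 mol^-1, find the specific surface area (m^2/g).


Number of moles in monolayer = V_m / 22414 = 41.3 / 22414 = 0.0018426
Number of molecules = moles * NA = 0.0018426 * 6.022e23
SA = molecules * sigma / mass
SA = (41.3 / 22414) * 6.022e23 * 0.162e-18 / 0.16
SA = 1123.5 m^2/g

1123.5


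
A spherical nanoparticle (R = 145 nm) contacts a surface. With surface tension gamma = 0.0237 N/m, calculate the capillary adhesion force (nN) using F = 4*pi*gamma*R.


Convert radius: R = 145 nm = 1.45e-07 m
F = 4 * pi * gamma * R
F = 4 * pi * 0.0237 * 1.45e-07
F = 4.31843e-08 N = 43.1843 nN

43.1843


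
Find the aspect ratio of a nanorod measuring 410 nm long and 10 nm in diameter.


Aspect ratio AR = length / diameter
AR = 410 / 10
AR = 41.0

41.0


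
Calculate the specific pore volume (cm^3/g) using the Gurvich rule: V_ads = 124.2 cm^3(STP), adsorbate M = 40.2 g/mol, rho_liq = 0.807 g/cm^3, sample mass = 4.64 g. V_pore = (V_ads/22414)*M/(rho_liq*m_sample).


Moles adsorbed n = V_ads / 22414 = 124.2 / 22414 = 5.541180e-03 mol
Liquid volume V_liq = n * M / rho_liq = 5.541180e-03 * 40.2 / 0.807 = 0.27603 cm^3
Specific pore volume V_pore = V_liq / m_sample = 0.27603 / 4.64
V_pore = 0.0595 cm^3/g

0.0595


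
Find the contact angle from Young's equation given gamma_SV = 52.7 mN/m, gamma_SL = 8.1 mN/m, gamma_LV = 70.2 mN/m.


cos(theta) = (gamma_SV - gamma_SL) / gamma_LV
cos(theta) = (52.7 - 8.1) / 70.2
cos(theta) = 0.635328
theta = arccos(0.635328) = 50.56 degrees

50.56


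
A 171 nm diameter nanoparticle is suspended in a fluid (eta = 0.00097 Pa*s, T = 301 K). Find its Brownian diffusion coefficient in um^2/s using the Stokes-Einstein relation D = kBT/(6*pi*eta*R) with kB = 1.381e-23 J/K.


Radius R = 171/2 = 85.5 nm = 8.55e-08 m
D = kB*T / (6*pi*eta*R)
D = 1.381e-23 * 301 / (6 * pi * 0.00097 * 8.55e-08)
D = 2.65902e-12 m^2/s = 2.659 um^2/s

2.659


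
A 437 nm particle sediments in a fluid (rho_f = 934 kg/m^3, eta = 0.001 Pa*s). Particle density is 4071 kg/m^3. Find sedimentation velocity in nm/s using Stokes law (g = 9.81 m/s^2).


Radius R = 437/2 nm = 2.185e-07 m
Density difference = 4071 - 934 = 3137 kg/m^3
v = 2 * R^2 * (rho_p - rho_f) * g / (9 * eta)
v = 2 * (2.185e-07)^2 * 3137 * 9.81 / (9 * 0.001)
v = 3.26493e-07 m/s = 326.493 nm/s

326.493


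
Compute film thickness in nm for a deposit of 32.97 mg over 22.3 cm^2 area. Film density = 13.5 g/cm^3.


Convert: m = 32.97 mg = 3.2970e-05 kg, A = 22.3 cm^2 = 2.2300e-03 m^2, rho = 13.5 g/cm^3 = 13500 kg/m^3
t = m / (A * rho)
t = 3.2970e-05 / (2.2300e-03 * 13500)
t = 1.0952e-06 m = 1095.2 nm

1095.2


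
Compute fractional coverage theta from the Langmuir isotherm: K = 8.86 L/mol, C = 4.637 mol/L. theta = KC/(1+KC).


Langmuir isotherm: theta = K*C / (1 + K*C)
K*C = 8.86 * 4.637 = 41.08382
theta = 41.08382 / (1 + 41.08382) = 41.08382 / 42.08382
theta = 0.9762

0.9762


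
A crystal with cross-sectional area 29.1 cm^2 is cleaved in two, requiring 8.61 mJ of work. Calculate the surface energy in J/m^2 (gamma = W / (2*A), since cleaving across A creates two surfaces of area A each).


Convert: A = 29.1 cm^2 = 0.00291 m^2, W = 8.61 mJ = 0.00861 J
Cleaving exposes two faces of area A, so total new surface = 2*A and gamma = W / (2*A)
gamma = 0.00861 / (2 * 0.00291)
gamma = 1.479 J/m^2

1.479


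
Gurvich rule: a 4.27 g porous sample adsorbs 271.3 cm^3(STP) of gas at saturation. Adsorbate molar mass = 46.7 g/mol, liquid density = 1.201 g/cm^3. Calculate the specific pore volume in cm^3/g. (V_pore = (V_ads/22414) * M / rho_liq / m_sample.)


Moles adsorbed n = V_ads / 22414 = 271.3 / 22414 = 1.210404e-02 mol
Liquid volume V_liq = n * M / rho_liq = 1.210404e-02 * 46.7 / 1.201 = 0.47066 cm^3
Specific pore volume V_pore = V_liq / m_sample = 0.47066 / 4.27
V_pore = 0.1102 cm^3/g

0.1102


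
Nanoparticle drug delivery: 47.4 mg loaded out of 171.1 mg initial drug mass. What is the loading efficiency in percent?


Drug loading efficiency = (drug loaded / drug initial) * 100
DLE = 47.4 / 171.1 * 100
DLE = 0.277 * 100
DLE = 27.7%

27.7


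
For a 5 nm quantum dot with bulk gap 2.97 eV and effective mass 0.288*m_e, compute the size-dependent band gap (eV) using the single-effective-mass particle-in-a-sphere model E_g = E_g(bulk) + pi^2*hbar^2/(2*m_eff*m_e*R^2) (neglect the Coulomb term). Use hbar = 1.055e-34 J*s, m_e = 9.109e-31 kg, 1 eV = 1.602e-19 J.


Radius R = 5/2 nm = 2.5e-09 m
Confinement energy dE = pi^2 * hbar^2 / (2 * m_eff * m_e * R^2)
dE = pi^2 * (1.055e-34)^2 / (2 * 0.288 * 9.109e-31 * (2.5e-09)^2) J, divided by 1.602e-19 J/eV
dE = 0.2091 eV
Total band gap = E_g(bulk) + dE = 2.97 + 0.2091 = 3.1791 eV

3.1791


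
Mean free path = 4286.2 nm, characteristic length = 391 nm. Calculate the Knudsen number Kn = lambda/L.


Knudsen number Kn = lambda / L
Kn = 4286.2 / 391
Kn = 10.9621

10.9621


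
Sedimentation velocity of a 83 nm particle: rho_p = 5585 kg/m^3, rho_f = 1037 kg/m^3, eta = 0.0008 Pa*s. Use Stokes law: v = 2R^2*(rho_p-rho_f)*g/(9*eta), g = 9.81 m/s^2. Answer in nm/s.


Radius R = 83/2 nm = 4.15e-08 m
Density difference = 5585 - 1037 = 4548 kg/m^3
v = 2 * R^2 * (rho_p - rho_f) * g / (9 * eta)
v = 2 * (4.15e-08)^2 * 4548 * 9.81 / (9 * 0.0008)
v = 2.13444e-08 m/s = 21.3444 nm/s

21.3444


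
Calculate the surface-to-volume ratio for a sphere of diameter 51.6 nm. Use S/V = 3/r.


Radius r = 51.6/2 = 25.8 nm
S/V = 3 / r = 3 / 25.8
S/V = 0.1163 nm^-1

0.1163


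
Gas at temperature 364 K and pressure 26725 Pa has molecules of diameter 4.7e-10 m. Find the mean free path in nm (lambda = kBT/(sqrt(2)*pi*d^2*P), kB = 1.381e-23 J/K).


Mean free path: lambda = kB*T / (sqrt(2) * pi * d^2 * P)
lambda = 1.381e-23 * 364 / (sqrt(2) * pi * (4.7e-10)^2 * 26725)
lambda = 1.91654e-07 m
lambda = 191.65 nm

191.65


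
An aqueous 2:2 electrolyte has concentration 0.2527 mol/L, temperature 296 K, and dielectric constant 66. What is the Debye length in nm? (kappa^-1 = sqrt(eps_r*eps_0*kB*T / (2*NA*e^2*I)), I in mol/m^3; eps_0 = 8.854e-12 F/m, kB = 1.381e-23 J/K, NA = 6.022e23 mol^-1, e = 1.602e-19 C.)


Ionic strength I = 0.2527 * 2^2 * 1000 = 1010.8 mol/m^3
kappa^-1 = sqrt(66 * 8.854e-12 * 1.381e-23 * 296 / (2 * 6.022e23 * (1.602e-19)^2 * 1010.8))
kappa^-1 = 0.277 nm

0.277


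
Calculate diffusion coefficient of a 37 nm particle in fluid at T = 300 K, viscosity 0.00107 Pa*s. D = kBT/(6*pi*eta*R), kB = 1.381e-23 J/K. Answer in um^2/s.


Radius R = 37/2 = 18.5 nm = 1.85e-08 m
D = kB*T / (6*pi*eta*R)
D = 1.381e-23 * 300 / (6 * pi * 0.00107 * 1.85e-08)
D = 1.11035e-11 m^2/s = 11.103 um^2/s

11.103


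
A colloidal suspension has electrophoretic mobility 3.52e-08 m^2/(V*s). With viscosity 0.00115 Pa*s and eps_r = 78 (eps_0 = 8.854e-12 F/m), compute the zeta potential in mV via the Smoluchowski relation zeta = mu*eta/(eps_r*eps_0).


Smoluchowski equation: zeta = mu * eta / (eps_r * eps_0)
zeta = 3.52e-08 * 0.00115 / (78 * 8.854e-12)
zeta = 0.058615 V = 58.61 mV

58.61


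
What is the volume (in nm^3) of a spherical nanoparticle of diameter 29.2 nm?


Radius r = 29.2/2 = 14.6 nm
Volume V = (4/3) * pi * r^3
V = (4/3) * pi * (14.6)^3
V = 13036.08 nm^3

13036.08


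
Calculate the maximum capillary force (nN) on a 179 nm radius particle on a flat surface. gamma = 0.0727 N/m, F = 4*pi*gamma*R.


Convert radius: R = 179 nm = 1.79e-07 m
F = 4 * pi * gamma * R
F = 4 * pi * 0.0727 * 1.79e-07
F = 1.6353e-07 N = 163.53 nN

163.53


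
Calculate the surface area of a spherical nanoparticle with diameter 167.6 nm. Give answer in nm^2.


Radius r = 167.6/2 = 83.8 nm
Surface area SA = 4 * pi * r^2
SA = 4 * pi * (83.8)^2
SA = 88246.58 nm^2

88246.58


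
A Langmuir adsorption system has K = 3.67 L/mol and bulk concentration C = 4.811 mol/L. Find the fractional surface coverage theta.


Langmuir isotherm: theta = K*C / (1 + K*C)
K*C = 3.67 * 4.811 = 17.65637
theta = 17.65637 / (1 + 17.65637) = 17.65637 / 18.65637
theta = 0.9464

0.9464
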